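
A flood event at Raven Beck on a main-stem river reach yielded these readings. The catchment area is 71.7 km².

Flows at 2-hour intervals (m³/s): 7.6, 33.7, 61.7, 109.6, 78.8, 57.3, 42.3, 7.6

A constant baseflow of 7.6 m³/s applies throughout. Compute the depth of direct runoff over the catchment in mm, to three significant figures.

d ≈ 33.9 mm

Direct runoff: 0.0, 26.1, 54.1, 102.0, 71.2, 49.7, 34.7, 0.0 m³/s; ΣQ_DR = 337.8 m³/s.
V = ΣQ_DR · Δt = 337.8 × 7200 s = 2.432 × 10^6 m³.
Over A = 71.7 km², depth = V / A = 33.9 mm.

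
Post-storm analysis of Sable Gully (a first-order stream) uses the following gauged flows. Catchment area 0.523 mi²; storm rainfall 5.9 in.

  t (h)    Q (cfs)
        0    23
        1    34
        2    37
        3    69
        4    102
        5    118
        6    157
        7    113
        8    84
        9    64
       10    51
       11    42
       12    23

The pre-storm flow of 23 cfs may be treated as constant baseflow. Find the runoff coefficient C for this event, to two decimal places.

C ≈ 0.31

ΣQ_DR = 618.0 cfs; V = ΣQ_DR·Δt = 2.225 × 10^6 ft³.
Runoff depth d = V / A = 1.831 in.
C = d / P = 1.831 / 5.9 = 0.31.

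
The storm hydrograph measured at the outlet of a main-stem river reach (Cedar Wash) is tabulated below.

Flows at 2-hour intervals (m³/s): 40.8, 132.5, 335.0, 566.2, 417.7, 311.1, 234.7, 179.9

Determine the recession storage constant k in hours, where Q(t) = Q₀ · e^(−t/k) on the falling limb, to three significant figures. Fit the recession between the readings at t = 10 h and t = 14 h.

k ≈ 7.30 h

On the falling limb, Q drops from 311.1 to 179.9 m³/s between t = 10 h and t = 14 h (Δt = 4 h).
k = −Δt / ln(Q₂/Q₁) = −4 / ln(179.9/311.1) = 7.30 h.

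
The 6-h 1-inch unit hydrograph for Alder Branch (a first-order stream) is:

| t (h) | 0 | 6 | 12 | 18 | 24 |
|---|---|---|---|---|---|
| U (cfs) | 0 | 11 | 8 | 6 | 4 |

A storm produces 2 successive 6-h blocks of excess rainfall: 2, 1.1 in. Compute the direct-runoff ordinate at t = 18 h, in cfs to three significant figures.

By discrete convolution, Q_j = Σ (P_i / 1 in) · U_{j−i}.
At t = 18 h (j=3): Q = (2/1)·6 + (1.1/1)·8 = 20.8 cfs.

Q ≈ 20.8 cfs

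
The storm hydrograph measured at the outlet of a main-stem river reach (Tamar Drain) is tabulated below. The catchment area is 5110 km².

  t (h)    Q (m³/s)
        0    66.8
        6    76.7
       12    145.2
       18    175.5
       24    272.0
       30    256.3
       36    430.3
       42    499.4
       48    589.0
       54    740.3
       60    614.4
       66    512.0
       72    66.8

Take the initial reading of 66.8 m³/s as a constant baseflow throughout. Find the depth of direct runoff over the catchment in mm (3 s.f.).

d ≈ 15.1 mm

Direct runoff: 0.0, 9.9, 78.4, 108.7, 205.2, 189.5, 363.5, 432.6, 522.2, 673.5, 547.6, 445.2, 0.0 m³/s; ΣQ_DR = 3576 m³/s.
V = ΣQ_DR · Δt = 3576 × 21600 s = 7.725 × 10^7 m³.
Over A = 5110 km², depth = V / A = 15.1 mm.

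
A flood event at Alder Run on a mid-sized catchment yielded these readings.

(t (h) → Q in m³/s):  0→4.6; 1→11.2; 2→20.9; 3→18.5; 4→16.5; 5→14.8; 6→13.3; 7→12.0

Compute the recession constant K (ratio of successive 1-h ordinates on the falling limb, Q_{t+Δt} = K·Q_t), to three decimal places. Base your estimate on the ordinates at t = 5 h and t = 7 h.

K ≈ 0.900

Using the recession-limb readings at t = 5 h and t = 7 h: Q falls from 14.8 to 12.0 m³/s over 2 intervals.
K = (Q₂/Q₁)^(1/2) = (12.0/14.8)^(1/2) = 0.900.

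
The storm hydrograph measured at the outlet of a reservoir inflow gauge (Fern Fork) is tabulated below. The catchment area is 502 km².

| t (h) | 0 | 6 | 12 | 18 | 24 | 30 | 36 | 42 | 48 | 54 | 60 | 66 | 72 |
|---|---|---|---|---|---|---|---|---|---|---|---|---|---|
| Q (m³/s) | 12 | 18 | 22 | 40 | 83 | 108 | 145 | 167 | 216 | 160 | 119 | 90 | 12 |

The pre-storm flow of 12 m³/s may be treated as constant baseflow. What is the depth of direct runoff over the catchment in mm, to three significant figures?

Direct runoff: 0.0, 6.0, 10.0, 28.0, 71.0, 96.0, 133.0, 155.0, 204.0, 148.0, 107.0, 78.0, 0.0 m³/s; ΣQ_DR = 1036 m³/s.
V = ΣQ_DR · Δt = 1036 × 21600 s = 2.238 × 10^7 m³.
Over A = 502 km², depth = V / A = 44.6 mm.

d ≈ 44.6 mm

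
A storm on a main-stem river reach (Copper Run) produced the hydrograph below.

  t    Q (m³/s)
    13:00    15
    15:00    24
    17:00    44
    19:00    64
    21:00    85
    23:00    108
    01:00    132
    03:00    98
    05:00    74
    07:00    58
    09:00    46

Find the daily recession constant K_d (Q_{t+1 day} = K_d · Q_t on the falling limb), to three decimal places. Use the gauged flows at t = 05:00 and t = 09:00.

Between t = 05:00 and t = 09:00 the flow falls from 74 to 46 m³/s over 2×2 h = 4 h.
Per-interval ratio K = (46/74)^(1/2) = 0.7884; K_d = K^(24/2) = 0.058.

K_d ≈ 0.058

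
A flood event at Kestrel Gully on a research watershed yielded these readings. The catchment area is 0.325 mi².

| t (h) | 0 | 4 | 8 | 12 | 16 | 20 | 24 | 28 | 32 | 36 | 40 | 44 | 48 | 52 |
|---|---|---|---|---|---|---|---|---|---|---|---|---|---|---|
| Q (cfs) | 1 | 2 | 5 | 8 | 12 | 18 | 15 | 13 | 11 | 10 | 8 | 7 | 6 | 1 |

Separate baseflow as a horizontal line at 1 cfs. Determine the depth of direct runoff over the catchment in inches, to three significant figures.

Direct runoff: 0.0, 1.0, 4.0, 7.0, 11.0, 17.0, 14.0, 12.0, 10.0, 9.0, 7.0, 6.0, 5.0, 0.0 cfs; ΣQ_DR = 103.0 cfs.
V = ΣQ_DR · Δt = 103.0 × 14400 s = 1.483 × 10^6 ft³.
Over A = 0.325 mi², depth = V / A = 1.96 in.

d ≈ 1.96 in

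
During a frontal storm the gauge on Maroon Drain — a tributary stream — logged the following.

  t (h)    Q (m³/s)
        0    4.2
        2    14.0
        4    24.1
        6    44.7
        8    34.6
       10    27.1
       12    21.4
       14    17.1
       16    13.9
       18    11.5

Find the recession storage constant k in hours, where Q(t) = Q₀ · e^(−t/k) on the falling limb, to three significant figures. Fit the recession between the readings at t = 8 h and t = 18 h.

On the falling limb, Q drops from 34.6 to 11.5 m³/s between t = 8 h and t = 18 h (Δt = 10 h).
k = −Δt / ln(Q₂/Q₁) = −10 / ln(11.5/34.6) = 9.08 h.

k ≈ 9.08 h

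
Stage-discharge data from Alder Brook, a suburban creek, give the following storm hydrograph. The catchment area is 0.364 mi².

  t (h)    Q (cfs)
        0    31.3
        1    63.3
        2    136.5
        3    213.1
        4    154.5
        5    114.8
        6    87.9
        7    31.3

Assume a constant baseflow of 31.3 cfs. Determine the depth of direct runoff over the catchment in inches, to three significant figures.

d ≈ 2.48 in

Direct runoff: 0.0, 32.0, 105.2, 181.8, 123.2, 83.5, 56.6, 0.0 cfs; ΣQ_DR = 582.3 cfs.
V = ΣQ_DR · Δt = 582.3 × 3600 s = 2.096 × 10^6 ft³.
Over A = 0.364 mi², depth = V / A = 2.48 in.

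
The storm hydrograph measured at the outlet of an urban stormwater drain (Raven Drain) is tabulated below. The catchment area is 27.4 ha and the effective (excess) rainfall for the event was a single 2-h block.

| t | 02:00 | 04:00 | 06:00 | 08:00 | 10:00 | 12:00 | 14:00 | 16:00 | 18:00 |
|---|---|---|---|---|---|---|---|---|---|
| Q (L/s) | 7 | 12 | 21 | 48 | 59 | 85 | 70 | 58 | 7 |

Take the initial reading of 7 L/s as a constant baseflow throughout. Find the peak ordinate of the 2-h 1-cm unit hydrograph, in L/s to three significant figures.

Direct runoff: 0.0, 5.0, 14.0, 41.0, 52.0, 78.0, 63.0, 51.0, 0.0 L/s; ΣQ_DR = 304.0 L/s, peak = 78.0 L/s.
Runoff depth d = ΣQ_DR·Δt / A = 304.0 × 7200 / (27.4 ha) = 7.988 mm.
The 1-cm UH is the DRH scaled by (10 mm)/d, so U_p = 78.0 × 10/7.988 = 97.6 L/s.

U_p ≈ 97.6 L/s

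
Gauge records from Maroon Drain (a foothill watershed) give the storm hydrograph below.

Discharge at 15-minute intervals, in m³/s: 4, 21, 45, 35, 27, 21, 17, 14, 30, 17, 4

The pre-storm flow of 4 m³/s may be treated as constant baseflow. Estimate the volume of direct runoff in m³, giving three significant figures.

V ≈ 1.72 × 10^5 m³

Direct-runoff ordinates (Q − Q_b): 0.0, 17.0, 41.0, 31.0, 23.0, 17.0, 13.0, 10.0, 26.0, 13.0, 0.0 m³/s.
ΣQ_DR = 191.0 m³/s.
With Δt = 0.25 h = 900 s, V = ΣQ_DR · Δt = 191.0 × 900 = 1.72 × 10^5 m³.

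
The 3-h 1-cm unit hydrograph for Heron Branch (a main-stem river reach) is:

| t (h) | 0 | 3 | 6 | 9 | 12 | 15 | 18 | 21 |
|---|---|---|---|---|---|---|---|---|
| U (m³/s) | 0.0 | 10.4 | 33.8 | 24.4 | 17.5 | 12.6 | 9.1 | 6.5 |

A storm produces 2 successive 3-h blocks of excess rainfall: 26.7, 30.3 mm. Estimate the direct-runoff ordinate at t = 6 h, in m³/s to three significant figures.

Q ≈ 122 m³/s

By discrete convolution, Q_j = Σ (P_i / 10 mm) · U_{j−i}.
At t = 6 h (j=2): Q = (26.7/10)·33.8 + (30.3/10)·10.4 = 122 m³/s.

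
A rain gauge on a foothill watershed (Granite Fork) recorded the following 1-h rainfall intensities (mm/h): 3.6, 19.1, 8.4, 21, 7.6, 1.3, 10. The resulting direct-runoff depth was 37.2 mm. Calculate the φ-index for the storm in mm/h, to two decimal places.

φ ≈ 5.78 mm/h

Only the 5 blocks with intensity above φ contribute runoff: 19.1, 8.4, 21, 7.6, 10 mm/h.
Σ(I−φ)·Δt = d  ⇒  (19.1+8.4+21+7.6+10 − 5φ)·1 = 37.2
φ = (66.10 − 37.2/1) / 5 = 5.78 mm/h.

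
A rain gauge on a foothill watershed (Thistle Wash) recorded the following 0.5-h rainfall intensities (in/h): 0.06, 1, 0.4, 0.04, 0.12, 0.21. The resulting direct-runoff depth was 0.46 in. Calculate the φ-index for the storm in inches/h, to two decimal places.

φ ≈ 0.24 in/h

Only the 2 blocks with intensity above φ contribute runoff: 1, 0.4 in/h.
Σ(I−φ)·Δt = d  ⇒  (1+0.4 − 2φ)·0.5 = 0.46
φ = (1.400 − 0.46/0.5) / 2 = 0.24 in/h.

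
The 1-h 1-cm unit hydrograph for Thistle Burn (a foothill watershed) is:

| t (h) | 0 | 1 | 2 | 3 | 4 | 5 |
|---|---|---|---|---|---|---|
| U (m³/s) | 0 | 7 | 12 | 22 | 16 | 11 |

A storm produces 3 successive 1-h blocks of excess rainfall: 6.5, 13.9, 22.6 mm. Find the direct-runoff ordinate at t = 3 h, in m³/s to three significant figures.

By discrete convolution, Q_j = Σ (P_i / 10 mm) · U_{j−i}.
At t = 3 h (j=3): Q = (6.5/10)·22 + (13.9/10)·12 + (22.6/10)·7 = 46.8 m³/s.

Q ≈ 46.8 m³/s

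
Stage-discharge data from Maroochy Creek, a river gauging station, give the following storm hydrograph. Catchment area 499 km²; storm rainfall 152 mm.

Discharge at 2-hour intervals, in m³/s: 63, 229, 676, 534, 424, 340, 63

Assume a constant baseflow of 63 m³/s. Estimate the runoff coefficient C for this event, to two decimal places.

ΣQ_DR = 1888 m³/s; V = ΣQ_DR·Δt = 1.359 × 10^7 m³.
Runoff depth d = V / A = 27.24 mm.
C = d / P = 27.24 / 152 = 0.18.

C ≈ 0.18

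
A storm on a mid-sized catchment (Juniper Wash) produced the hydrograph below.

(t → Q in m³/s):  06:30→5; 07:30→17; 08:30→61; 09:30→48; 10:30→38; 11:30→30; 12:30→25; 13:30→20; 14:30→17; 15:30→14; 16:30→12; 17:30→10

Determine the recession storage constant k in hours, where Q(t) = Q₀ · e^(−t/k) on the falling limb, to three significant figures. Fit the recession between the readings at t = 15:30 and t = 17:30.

On the falling limb, Q drops from 14 to 10 m³/s between t = 15:30 and t = 17:30 (Δt = 2 h).
k = −Δt / ln(Q₂/Q₁) = −2 / ln(10/14) = 5.94 h.

k ≈ 5.94 h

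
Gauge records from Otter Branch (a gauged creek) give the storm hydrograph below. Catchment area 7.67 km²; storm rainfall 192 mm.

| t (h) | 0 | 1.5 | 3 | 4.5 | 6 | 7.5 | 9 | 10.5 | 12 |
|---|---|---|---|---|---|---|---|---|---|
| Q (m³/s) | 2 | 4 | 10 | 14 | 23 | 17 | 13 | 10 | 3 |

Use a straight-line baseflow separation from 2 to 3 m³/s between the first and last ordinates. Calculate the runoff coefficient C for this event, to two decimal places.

ΣQ_DR = 73.50 m³/s; V = ΣQ_DR·Δt = 3.969 × 10^5 m³.
Runoff depth d = V / A = 51.75 mm.
C = d / P = 51.75 / 192 = 0.27.

C ≈ 0.27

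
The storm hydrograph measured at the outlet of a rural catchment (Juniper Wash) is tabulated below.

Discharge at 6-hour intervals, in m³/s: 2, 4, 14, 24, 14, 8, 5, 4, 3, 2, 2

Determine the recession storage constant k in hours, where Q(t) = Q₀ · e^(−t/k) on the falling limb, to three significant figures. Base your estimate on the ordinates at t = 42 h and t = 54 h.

On the falling limb, Q drops from 4 to 2 m³/s between t = 42 h and t = 54 h (Δt = 12 h).
k = −Δt / ln(Q₂/Q₁) = −12 / ln(2/4) = 17.3 h.

k ≈ 17.3 h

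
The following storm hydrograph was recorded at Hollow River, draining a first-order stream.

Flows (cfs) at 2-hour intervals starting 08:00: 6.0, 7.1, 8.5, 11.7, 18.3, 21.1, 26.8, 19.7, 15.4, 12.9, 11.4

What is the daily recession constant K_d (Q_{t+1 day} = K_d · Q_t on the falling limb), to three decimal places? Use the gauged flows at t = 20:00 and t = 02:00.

Between t = 20:00 and t = 02:00 the flow falls from 26.8 to 12.9 cfs over 3×2 h = 6 h.
Per-interval ratio K = (12.9/26.8)^(1/3) = 0.7837; K_d = K^(24/2) = 0.054.

K_d ≈ 0.054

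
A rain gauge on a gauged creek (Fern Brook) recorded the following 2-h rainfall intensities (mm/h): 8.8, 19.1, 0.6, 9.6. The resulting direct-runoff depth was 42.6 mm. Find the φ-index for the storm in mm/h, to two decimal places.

Only the 3 blocks with intensity above φ contribute runoff: 8.8, 19.1, 9.6 mm/h.
Σ(I−φ)·Δt = d  ⇒  (8.8+19.1+9.6 − 3φ)·2 = 42.6
φ = (37.50 − 42.6/2) / 3 = 5.40 mm/h.

φ ≈ 5.40 mm/h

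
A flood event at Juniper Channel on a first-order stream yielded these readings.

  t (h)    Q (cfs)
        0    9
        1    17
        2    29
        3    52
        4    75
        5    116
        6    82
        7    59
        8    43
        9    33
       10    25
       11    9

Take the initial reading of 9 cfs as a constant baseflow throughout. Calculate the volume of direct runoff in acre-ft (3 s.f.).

V ≈ 36.4 acre-ft

Direct-runoff ordinates (Q − Q_b): 0.0, 8.0, 20.0, 43.0, 66.0, 107.0, 73.0, 50.0, 34.0, 24.0, 16.0, 0.0 cfs.
ΣQ_DR = 441.0 cfs.
With Δt = 1 h = 3600 s, V = ΣQ_DR · Δt = 441.0 × 3600 = 1.59 × 10^6 ft³ = 36.4 acre-ft.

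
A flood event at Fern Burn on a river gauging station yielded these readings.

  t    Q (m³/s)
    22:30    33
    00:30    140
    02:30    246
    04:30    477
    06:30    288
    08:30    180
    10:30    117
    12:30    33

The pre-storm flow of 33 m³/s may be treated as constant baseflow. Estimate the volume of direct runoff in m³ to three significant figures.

V ≈ 9.00 × 10^6 m³

Direct-runoff ordinates (Q − Q_b): 0.0, 107.0, 213.0, 444.0, 255.0, 147.0, 84.0, 0.0 m³/s.
ΣQ_DR = 1250 m³/s.
With Δt = 2 h = 7200 s, V = ΣQ_DR · Δt = 1250 × 7200 = 9.00 × 10^6 m³.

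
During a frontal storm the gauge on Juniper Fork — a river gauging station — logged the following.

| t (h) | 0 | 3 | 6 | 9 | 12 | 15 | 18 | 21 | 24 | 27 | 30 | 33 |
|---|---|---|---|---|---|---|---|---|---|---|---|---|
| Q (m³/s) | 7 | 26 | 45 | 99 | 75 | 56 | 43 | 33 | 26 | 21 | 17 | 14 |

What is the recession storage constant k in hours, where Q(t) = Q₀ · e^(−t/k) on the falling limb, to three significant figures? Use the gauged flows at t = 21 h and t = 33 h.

k ≈ 14.0 h

On the falling limb, Q drops from 33 to 14 m³/s between t = 21 h and t = 33 h (Δt = 12 h).
k = −Δt / ln(Q₂/Q₁) = −12 / ln(14/33) = 14.0 h.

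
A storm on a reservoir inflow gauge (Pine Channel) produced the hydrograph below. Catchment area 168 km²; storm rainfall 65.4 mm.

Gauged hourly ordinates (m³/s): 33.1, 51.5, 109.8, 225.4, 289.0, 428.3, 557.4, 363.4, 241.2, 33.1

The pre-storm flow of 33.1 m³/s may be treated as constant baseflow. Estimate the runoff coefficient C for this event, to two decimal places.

C ≈ 0.66

ΣQ_DR = 2001 m³/s; V = ΣQ_DR·Δt = 7.204 × 10^6 m³.
Runoff depth d = V / A = 42.88 mm.
C = d / P = 42.88 / 65.4 = 0.66.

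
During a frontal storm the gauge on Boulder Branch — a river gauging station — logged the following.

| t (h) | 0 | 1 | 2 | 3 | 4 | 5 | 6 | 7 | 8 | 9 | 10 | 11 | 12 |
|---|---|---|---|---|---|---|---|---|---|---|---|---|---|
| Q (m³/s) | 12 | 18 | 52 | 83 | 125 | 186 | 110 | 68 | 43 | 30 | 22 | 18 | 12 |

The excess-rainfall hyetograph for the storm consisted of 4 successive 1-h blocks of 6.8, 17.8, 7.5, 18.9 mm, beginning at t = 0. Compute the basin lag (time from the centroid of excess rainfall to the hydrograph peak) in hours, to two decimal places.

t_L ≈ 2.75 h

Centroid of excess rainfall: t_c = Σ P_i·t̄_i / ΣP_i = 2.2549 h (block centres at 0.5, 1.5, 2.5, 3.5 h).
Hydrograph peak occurs at t = 5 h, so basin lag t_L = 5 − 2.2549 = 2.75 h.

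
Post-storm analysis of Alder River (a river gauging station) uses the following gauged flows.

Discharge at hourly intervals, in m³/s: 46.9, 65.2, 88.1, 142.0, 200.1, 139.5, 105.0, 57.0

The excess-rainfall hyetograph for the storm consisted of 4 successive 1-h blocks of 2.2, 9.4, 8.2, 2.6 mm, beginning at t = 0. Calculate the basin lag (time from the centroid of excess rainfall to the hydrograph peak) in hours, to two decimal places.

t_L ≈ 2.00 h

Centroid of excess rainfall: t_c = Σ P_i·t̄_i / ΣP_i = 2.0000 h (block centres at 0.5, 1.5, 2.5, 3.5 h).
Hydrograph peak occurs at t = 4 h, so basin lag t_L = 4 − 2.0000 = 2.00 h.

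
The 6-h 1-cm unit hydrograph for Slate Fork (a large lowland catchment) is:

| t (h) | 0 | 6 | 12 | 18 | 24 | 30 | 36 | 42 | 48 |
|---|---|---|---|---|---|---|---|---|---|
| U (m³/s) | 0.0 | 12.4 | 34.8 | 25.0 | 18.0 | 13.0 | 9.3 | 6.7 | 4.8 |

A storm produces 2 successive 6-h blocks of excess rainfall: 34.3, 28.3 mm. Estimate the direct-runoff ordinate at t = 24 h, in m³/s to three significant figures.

Q ≈ 132 m³/s

By discrete convolution, Q_j = Σ (P_i / 10 mm) · U_{j−i}.
At t = 24 h (j=4): Q = (34.3/10)·18.0 + (28.3/10)·25.0 = 132 m³/s.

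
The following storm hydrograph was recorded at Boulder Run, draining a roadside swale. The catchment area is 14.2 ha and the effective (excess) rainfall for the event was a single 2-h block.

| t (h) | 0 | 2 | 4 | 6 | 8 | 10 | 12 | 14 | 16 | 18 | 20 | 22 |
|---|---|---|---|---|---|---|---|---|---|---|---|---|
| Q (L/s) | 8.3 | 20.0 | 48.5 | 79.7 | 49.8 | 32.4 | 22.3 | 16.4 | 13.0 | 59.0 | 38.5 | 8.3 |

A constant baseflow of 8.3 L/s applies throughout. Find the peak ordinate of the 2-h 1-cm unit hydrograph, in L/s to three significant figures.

Direct runoff: 0.0, 11.7, 40.2, 71.4, 41.5, 24.1, 14.0, 8.1, 4.7, 50.7, 30.2, 0.0 L/s; ΣQ_DR = 296.6 L/s, peak = 71.4 L/s.
Runoff depth d = ΣQ_DR·Δt / A = 296.6 × 7200 / (14.2 ha) = 15.04 mm.
The 1-cm UH is the DRH scaled by (10 mm)/d, so U_p = 71.4 × 10/15.04 = 47.5 L/s.

U_p ≈ 47.5 L/s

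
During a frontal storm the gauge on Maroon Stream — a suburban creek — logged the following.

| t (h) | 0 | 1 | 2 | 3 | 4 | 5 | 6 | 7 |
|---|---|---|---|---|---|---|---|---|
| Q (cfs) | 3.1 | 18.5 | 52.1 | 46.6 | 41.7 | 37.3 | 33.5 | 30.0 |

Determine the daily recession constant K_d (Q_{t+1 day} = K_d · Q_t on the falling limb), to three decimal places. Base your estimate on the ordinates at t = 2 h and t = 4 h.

Between t = 2 h and t = 4 h the flow falls from 52.1 to 41.7 cfs over 2×1 h = 2 h.
Per-interval ratio K = (41.7/52.1)^(1/2) = 0.8946; K_d = K^(24/1) = 0.069.

K_d ≈ 0.069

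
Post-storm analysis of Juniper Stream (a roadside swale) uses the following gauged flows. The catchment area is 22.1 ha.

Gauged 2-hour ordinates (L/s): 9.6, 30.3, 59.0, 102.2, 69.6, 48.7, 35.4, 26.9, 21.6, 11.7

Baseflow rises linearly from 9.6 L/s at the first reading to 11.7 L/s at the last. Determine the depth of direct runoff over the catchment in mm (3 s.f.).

d ≈ 10.1 mm

Direct runoff: 0.00, 20.47, 48.93, 91.90, 59.07, 37.93, 24.40, 15.67, 10.13, 0.00 L/s; ΣQ_DR = 308.5 L/s.
V = ΣQ_DR · Δt = 308.5 × 7200 s = 2.221 × 10^6 L.
Over A = 22.1 ha, depth = V / A = 10.1 mm.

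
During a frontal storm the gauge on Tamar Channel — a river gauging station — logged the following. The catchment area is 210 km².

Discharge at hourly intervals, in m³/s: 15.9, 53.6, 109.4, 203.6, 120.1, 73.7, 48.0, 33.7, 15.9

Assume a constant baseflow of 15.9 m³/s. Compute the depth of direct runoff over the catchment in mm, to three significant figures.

Direct runoff: 0.0, 37.7, 93.5, 187.7, 104.2, 57.8, 32.1, 17.8, 0.0 m³/s; ΣQ_DR = 530.8 m³/s.
V = ΣQ_DR · Δt = 530.8 × 3600 s = 1.911 × 10^6 m³.
Over A = 210 km², depth = V / A = 9.10 mm.

d ≈ 9.10 mm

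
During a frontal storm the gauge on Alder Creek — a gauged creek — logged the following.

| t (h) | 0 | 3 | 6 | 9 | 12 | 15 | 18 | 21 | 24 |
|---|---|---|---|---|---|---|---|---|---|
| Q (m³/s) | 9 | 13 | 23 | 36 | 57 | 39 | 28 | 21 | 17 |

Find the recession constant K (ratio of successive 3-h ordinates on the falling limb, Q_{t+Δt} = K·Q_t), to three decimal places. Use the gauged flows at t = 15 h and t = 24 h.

K ≈ 0.758

Using the recession-limb readings at t = 15 h and t = 24 h: Q falls from 39 to 17 m³/s over 3 intervals.
K = (Q₂/Q₁)^(1/3) = (17/39)^(1/3) = 0.758.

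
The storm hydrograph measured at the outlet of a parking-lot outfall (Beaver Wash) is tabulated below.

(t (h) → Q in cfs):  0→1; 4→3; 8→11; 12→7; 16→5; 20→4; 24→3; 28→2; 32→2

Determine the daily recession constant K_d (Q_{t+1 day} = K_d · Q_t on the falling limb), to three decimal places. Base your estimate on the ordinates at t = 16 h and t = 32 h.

Between t = 16 h and t = 32 h the flow falls from 5 to 2 cfs over 4×4 h = 16 h.
Per-interval ratio K = (2/5)^(1/4) = 0.7953; K_d = K^(24/4) = 0.253.

K_d ≈ 0.253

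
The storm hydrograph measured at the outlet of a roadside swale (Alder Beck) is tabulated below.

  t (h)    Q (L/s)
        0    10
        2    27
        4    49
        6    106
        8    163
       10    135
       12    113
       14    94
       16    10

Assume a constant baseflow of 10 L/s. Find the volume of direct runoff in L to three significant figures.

Direct-runoff ordinates (Q − Q_b): 0.0, 17.0, 39.0, 96.0, 153.0, 125.0, 103.0, 84.0, 0.0 L/s.
ΣQ_DR = 617.0 L/s.
With Δt = 2 h = 7200 s, V = ΣQ_DR · Δt = 617.0 × 7200 = 4.44 × 10^6 L.

V ≈ 4.44 × 10^6 L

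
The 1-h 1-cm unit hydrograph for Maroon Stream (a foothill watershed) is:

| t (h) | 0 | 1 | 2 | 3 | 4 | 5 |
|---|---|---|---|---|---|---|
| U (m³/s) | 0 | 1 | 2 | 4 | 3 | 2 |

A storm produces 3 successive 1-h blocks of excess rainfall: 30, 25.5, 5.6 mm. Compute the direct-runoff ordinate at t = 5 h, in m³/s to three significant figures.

Q ≈ 15.9 m³/s

By discrete convolution, Q_j = Σ (P_i / 10 mm) · U_{j−i}.
At t = 5 h (j=5): Q = (30/10)·2 + (25.5/10)·3 + (5.6/10)·4 = 15.9 m³/s.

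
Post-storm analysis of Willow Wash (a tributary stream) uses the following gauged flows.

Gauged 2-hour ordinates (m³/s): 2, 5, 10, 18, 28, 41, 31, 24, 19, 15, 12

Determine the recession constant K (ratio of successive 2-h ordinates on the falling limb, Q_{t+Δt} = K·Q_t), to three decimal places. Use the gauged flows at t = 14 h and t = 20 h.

K ≈ 0.794

Using the recession-limb readings at t = 14 h and t = 20 h: Q falls from 24 to 12 m³/s over 3 intervals.
K = (Q₂/Q₁)^(1/3) = (12/24)^(1/3) = 0.794.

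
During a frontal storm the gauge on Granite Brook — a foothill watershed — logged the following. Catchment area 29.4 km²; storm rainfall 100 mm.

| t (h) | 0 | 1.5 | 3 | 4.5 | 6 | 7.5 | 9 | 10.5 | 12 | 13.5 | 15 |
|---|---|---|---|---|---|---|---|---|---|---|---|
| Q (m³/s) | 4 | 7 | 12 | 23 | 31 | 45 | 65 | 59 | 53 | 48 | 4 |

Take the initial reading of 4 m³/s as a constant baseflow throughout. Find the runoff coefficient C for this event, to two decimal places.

C ≈ 0.56

ΣQ_DR = 307.0 m³/s; V = ΣQ_DR·Δt = 1.658 × 10^6 m³.
Runoff depth d = V / A = 56.39 mm.
C = d / P = 56.39 / 100 = 0.56.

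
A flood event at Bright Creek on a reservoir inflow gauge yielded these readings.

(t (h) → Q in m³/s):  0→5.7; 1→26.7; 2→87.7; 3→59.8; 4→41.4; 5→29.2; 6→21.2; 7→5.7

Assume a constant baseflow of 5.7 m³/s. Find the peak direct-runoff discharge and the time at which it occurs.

Q_p = 82.0 m³/s at t = 2 h

Subtracting baseflow gives direct-runoff ordinates: 0.0, 21.0, 82.0, 54.1, 35.7, 23.5, 15.5, 0.0 m³/s.
The maximum is 82.0 m³/s, occurring at the reading for t = 2 h.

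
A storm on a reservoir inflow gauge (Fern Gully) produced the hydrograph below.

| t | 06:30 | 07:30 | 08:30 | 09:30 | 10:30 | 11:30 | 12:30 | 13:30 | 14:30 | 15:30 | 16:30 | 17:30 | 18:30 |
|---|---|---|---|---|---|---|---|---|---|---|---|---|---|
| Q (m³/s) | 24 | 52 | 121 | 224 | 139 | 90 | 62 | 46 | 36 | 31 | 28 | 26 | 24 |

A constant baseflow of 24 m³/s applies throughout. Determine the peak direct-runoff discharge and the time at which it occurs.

Q_p = 200.0 m³/s at t = 09:30

Subtracting baseflow gives direct-runoff ordinates: 0.0, 28.0, 97.0, 200.0, 115.0, 66.0, 38.0, 22.0, 12.0, 7.0, 4.0, 2.0, 0.0 m³/s.
The maximum is 200.0 m³/s, occurring at the reading for t = 09:30.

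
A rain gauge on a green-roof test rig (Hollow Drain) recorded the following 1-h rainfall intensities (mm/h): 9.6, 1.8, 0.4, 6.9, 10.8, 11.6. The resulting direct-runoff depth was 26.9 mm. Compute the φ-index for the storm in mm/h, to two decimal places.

φ ≈ 3.00 mm/h

Only the 4 blocks with intensity above φ contribute runoff: 9.6, 6.9, 10.8, 11.6 mm/h.
Σ(I−φ)·Δt = d  ⇒  (9.6+6.9+10.8+11.6 − 4φ)·1 = 26.9
φ = (38.90 − 26.9/1) / 4 = 3.00 mm/h.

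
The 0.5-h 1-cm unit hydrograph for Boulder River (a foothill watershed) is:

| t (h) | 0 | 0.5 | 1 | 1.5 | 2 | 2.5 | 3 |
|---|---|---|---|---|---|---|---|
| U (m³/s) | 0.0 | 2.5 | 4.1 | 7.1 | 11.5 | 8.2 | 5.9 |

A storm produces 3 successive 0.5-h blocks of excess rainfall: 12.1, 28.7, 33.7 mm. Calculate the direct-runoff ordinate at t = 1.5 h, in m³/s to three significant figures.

By discrete convolution, Q_j = Σ (P_i / 10 mm) · U_{j−i}.
At t = 1.5 h (j=3): Q = (12.1/10)·7.1 + (28.7/10)·4.1 + (33.7/10)·2.5 = 28.8 m³/s.

Q ≈ 28.8 m³/s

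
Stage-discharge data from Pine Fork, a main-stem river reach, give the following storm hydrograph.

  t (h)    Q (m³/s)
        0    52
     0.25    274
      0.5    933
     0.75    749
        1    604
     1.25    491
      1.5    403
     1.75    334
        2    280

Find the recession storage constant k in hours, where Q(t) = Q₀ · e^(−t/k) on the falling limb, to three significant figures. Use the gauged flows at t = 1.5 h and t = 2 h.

k ≈ 1.37 h

On the falling limb, Q drops from 403 to 280 m³/s between t = 1.5 h and t = 2 h (Δt = 0.5 h).
k = −Δt / ln(Q₂/Q₁) = −0.5 / ln(280/403) = 1.37 h.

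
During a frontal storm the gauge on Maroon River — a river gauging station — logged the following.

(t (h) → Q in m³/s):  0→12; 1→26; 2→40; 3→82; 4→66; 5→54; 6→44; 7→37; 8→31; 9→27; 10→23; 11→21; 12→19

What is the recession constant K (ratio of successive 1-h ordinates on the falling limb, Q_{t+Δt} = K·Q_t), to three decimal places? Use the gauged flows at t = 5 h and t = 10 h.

K ≈ 0.843

Using the recession-limb readings at t = 5 h and t = 10 h: Q falls from 54 to 23 m³/s over 5 intervals.
K = (Q₂/Q₁)^(1/5) = (23/54)^(1/5) = 0.843.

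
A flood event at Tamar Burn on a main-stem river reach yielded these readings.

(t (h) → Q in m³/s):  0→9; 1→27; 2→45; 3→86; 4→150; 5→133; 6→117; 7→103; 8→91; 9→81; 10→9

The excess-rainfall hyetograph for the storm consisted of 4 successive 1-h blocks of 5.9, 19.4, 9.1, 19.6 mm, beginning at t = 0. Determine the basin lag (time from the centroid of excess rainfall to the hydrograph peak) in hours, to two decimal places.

Centroid of excess rainfall: t_c = Σ P_i·t̄_i / ΣP_i = 2.2852 h (block centres at 0.5, 1.5, 2.5, 3.5 h).
Hydrograph peak occurs at t = 4 h, so basin lag t_L = 4 − 2.2852 = 1.71 h.

t_L ≈ 1.71 h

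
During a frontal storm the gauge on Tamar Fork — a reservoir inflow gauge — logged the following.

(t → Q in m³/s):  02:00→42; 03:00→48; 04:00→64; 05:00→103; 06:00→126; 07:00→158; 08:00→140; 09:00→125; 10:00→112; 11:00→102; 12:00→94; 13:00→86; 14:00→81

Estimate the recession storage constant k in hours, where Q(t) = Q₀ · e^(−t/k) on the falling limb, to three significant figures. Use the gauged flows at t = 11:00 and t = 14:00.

On the falling limb, Q drops from 102 to 81 m³/s between t = 11:00 and t = 14:00 (Δt = 3 h).
k = −Δt / ln(Q₂/Q₁) = −3 / ln(81/102) = 13.0 h.

k ≈ 13.0 h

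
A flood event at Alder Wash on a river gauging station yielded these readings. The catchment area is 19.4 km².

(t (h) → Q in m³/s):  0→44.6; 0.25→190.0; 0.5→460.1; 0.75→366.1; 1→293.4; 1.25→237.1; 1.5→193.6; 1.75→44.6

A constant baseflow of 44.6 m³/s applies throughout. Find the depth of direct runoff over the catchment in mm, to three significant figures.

Direct runoff: 0.0, 145.4, 415.5, 321.5, 248.8, 192.5, 149.0, 0.0 m³/s; ΣQ_DR = 1473 m³/s.
V = ΣQ_DR · Δt = 1473 × 900 s = 1.325 × 10^6 m³.
Over A = 19.4 km², depth = V / A = 68.3 mm.

d ≈ 68.3 mm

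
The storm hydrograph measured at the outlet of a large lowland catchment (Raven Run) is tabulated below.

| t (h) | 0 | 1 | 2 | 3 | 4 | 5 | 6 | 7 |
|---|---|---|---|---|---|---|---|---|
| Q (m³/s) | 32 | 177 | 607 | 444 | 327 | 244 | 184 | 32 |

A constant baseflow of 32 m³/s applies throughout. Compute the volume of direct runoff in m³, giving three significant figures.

V ≈ 6.45 × 10^6 m³

Direct-runoff ordinates (Q − Q_b): 0.0, 145.0, 575.0, 412.0, 295.0, 212.0, 152.0, 0.0 m³/s.
ΣQ_DR = 1791 m³/s.
With Δt = 1 h = 3600 s, V = ΣQ_DR · Δt = 1791 × 3600 = 6.45 × 10^6 m³.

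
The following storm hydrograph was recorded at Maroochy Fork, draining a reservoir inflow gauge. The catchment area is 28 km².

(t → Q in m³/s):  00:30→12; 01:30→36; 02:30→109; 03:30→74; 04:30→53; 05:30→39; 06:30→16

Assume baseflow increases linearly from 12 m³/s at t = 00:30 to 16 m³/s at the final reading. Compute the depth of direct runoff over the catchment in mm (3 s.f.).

Direct runoff: 0.00, 23.33, 95.67, 60.00, 38.33, 23.67, 0.00 m³/s; ΣQ_DR = 241.0 m³/s.
V = ΣQ_DR · Δt = 241.0 × 3600 s = 8.676 × 10^5 m³.
Over A = 28 km², depth = V / A = 31.0 mm.

d ≈ 31.0 mm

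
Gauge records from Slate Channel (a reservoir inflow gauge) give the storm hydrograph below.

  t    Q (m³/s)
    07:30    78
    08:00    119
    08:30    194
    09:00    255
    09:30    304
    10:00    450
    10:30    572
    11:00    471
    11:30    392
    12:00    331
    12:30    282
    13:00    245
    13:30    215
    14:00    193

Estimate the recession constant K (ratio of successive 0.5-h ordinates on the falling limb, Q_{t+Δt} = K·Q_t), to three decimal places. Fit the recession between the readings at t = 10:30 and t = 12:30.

Using the recession-limb readings at t = 10:30 and t = 12:30: Q falls from 572 to 282 m³/s over 4 intervals.
K = (Q₂/Q₁)^(1/4) = (282/572)^(1/4) = 0.838.

K ≈ 0.838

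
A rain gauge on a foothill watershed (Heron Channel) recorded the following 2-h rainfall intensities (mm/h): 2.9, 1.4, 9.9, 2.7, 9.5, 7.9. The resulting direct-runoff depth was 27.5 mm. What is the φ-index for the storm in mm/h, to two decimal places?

Only the 3 blocks with intensity above φ contribute runoff: 9.9, 9.5, 7.9 mm/h.
Σ(I−φ)·Δt = d  ⇒  (9.9+9.5+7.9 − 3φ)·2 = 27.5
φ = (27.30 − 27.5/2) / 3 = 4.52 mm/h.

φ ≈ 4.52 mm/h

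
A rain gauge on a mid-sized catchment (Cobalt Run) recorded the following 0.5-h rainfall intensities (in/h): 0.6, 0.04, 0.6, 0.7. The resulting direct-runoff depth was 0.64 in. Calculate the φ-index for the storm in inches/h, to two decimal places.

φ ≈ 0.21 in/h

Only the 3 blocks with intensity above φ contribute runoff: 0.6, 0.6, 0.7 in/h.
Σ(I−φ)·Δt = d  ⇒  (0.6+0.6+0.7 − 3φ)·0.5 = 0.64
φ = (1.900 − 0.64/0.5) / 3 = 0.21 in/h.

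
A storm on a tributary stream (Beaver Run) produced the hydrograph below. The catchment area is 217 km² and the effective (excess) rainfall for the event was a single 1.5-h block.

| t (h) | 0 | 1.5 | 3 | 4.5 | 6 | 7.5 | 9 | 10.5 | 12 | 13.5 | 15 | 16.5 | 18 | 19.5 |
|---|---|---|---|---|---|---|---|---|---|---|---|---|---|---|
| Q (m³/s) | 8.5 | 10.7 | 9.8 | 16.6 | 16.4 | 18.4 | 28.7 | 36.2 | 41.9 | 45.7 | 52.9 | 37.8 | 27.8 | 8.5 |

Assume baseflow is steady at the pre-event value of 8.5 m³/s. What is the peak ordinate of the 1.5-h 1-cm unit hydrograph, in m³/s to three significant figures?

U_p ≈ 74.1 m³/s

Direct runoff: 0.0, 2.2, 1.3, 8.1, 7.9, 9.9, 20.2, 27.7, 33.4, 37.2, 44.4, 29.3, 19.3, 0.0 m³/s; ΣQ_DR = 240.9 m³/s, peak = 44.4 m³/s.
Runoff depth d = ΣQ_DR·Δt / A = 240.9 × 5400 / (217 km²) = 5.995 mm.
The 1-cm UH is the DRH scaled by (10 mm)/d, so U_p = 44.4 × 10/5.995 = 74.1 m³/s.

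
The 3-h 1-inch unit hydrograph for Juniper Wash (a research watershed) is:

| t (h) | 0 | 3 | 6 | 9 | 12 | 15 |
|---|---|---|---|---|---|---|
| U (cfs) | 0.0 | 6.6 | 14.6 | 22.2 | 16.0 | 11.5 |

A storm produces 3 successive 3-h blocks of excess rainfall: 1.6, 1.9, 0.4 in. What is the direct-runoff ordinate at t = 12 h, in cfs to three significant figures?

By discrete convolution, Q_j = Σ (P_i / 1 in) · U_{j−i}.
At t = 12 h (j=4): Q = (1.6/1)·16.0 + (1.9/1)·22.2 + (0.4/1)·14.6 = 73.6 cfs.

Q ≈ 73.6 cfs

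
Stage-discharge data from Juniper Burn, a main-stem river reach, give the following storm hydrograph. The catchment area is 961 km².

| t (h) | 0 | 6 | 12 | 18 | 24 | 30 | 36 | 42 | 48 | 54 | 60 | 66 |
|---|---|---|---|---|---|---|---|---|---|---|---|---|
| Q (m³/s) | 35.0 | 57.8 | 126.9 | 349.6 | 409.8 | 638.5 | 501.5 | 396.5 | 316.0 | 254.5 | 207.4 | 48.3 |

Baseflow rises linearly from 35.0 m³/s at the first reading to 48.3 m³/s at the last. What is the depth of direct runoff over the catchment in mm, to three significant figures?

Direct runoff: 0.00, 21.59, 89.48, 310.97, 369.96, 597.45, 459.25, 353.04, 271.33, 208.62, 160.31, 0.00 m³/s; ΣQ_DR = 2842 m³/s.
V = ΣQ_DR · Δt = 2842 × 21600 s = 6.139 × 10^7 m³.
Over A = 961 km², depth = V / A = 63.9 mm.

d ≈ 63.9 mm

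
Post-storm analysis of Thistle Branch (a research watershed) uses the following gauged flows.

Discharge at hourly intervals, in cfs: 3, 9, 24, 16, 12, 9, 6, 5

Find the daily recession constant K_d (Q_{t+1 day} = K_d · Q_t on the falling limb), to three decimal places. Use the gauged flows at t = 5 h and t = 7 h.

K_d ≈ 0.001

Between t = 5 h and t = 7 h the flow falls from 9 to 5 cfs over 2×1 h = 2 h.
Per-interval ratio K = (5/9)^(1/2) = 0.7454; K_d = K^(24/1) = 0.001.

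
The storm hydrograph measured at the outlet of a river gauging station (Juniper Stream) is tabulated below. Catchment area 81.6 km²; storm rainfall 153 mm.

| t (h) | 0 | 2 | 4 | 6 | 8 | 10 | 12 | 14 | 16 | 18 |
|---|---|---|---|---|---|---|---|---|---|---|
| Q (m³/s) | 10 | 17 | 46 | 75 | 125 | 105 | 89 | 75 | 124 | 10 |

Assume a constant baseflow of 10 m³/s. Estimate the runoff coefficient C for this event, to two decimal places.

C ≈ 0.33

ΣQ_DR = 576.0 m³/s; V = ΣQ_DR·Δt = 4.147 × 10^6 m³.
Runoff depth d = V / A = 50.82 mm.
C = d / P = 50.82 / 153 = 0.33.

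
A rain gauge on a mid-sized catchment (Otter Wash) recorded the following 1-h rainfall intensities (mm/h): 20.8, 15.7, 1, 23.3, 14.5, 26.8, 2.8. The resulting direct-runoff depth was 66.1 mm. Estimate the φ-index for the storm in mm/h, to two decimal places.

φ ≈ 7.00 mm/h

Only the 5 blocks with intensity above φ contribute runoff: 20.8, 15.7, 23.3, 14.5, 26.8 mm/h.
Σ(I−φ)·Δt = d  ⇒  (20.8+15.7+23.3+14.5+26.8 − 5φ)·1 = 66.1
φ = (101.1 − 66.1/1) / 5 = 7.00 mm/h.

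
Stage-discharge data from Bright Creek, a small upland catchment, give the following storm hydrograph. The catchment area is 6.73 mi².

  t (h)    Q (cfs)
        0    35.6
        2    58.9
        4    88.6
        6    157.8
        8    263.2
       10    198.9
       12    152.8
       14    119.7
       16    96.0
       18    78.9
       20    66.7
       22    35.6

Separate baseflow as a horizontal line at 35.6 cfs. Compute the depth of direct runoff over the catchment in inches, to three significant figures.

Direct runoff: 0.0, 23.3, 53.0, 122.2, 227.6, 163.3, 117.2, 84.1, 60.4, 43.3, 31.1, 0.0 cfs; ΣQ_DR = 925.5 cfs.
V = ΣQ_DR · Δt = 925.5 × 7200 s = 6.664 × 10^6 ft³.
Over A = 6.73 mi², depth = V / A = 0.426 in.

d ≈ 0.426 in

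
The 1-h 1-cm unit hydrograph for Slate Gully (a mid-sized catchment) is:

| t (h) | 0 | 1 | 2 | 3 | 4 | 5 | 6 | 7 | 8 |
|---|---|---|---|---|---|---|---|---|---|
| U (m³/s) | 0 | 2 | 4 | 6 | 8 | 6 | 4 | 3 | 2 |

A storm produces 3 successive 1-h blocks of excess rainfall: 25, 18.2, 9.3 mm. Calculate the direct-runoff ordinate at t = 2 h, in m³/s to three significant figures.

Q ≈ 13.6 m³/s

By discrete convolution, Q_j = Σ (P_i / 10 mm) · U_{j−i}.
At t = 2 h (j=2): Q = (25/10)·4 + (18.2/10)·2 + (9.3/10)·0 = 13.6 m³/s.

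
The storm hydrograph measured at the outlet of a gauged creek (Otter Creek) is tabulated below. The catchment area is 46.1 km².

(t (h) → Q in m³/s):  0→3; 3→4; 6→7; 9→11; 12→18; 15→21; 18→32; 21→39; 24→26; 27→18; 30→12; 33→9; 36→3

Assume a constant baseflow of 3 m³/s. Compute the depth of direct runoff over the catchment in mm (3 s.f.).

Direct runoff: 0.0, 1.0, 4.0, 8.0, 15.0, 18.0, 29.0, 36.0, 23.0, 15.0, 9.0, 6.0, 0.0 m³/s; ΣQ_DR = 164.0 m³/s.
V = ΣQ_DR · Δt = 164.0 × 10800 s = 1.771 × 10^6 m³.
Over A = 46.1 km², depth = V / A = 38.4 mm.

d ≈ 38.4 mm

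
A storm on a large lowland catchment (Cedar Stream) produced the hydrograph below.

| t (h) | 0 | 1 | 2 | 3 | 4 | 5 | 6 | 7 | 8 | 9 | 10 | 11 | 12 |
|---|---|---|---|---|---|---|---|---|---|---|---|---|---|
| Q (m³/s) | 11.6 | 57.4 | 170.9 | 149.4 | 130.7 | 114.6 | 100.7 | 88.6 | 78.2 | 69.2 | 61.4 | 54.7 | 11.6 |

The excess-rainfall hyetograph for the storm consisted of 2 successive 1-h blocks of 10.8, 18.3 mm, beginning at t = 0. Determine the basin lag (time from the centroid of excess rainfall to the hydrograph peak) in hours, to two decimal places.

t_L ≈ 0.87 h

Centroid of excess rainfall: t_c = Σ P_i·t̄_i / ΣP_i = 1.1289 h (block centres at 0.5, 1.5 h).
Hydrograph peak occurs at t = 2 h, so basin lag t_L = 2 − 1.1289 = 0.87 h.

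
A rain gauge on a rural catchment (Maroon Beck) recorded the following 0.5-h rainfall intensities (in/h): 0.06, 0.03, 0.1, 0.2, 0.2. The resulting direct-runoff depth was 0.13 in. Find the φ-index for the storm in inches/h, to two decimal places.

φ ≈ 0.08 in/h

Only the 3 blocks with intensity above φ contribute runoff: 0.1, 0.2, 0.2 in/h.
Σ(I−φ)·Δt = d  ⇒  (0.1+0.2+0.2 − 3φ)·0.5 = 0.13
φ = (0.5000 − 0.13/0.5) / 3 = 0.08 in/h.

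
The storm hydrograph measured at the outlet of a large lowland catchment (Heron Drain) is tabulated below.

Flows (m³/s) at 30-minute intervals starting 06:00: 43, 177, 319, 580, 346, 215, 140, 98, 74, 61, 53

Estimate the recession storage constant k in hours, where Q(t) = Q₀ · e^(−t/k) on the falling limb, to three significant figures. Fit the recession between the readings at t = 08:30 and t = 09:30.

On the falling limb, Q drops from 215 to 98 m³/s between t = 08:30 and t = 09:30 (Δt = 1 h).
k = −Δt / ln(Q₂/Q₁) = −1 / ln(98/215) = 1.27 h.

k ≈ 1.27 h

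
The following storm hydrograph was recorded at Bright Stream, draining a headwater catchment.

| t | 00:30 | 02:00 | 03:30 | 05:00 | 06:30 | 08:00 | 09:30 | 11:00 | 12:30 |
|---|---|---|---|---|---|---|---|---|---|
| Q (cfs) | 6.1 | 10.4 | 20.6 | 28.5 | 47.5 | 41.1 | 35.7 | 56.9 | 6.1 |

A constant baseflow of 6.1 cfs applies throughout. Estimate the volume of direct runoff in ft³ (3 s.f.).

Direct-runoff ordinates (Q − Q_b): 0.0, 4.3, 14.5, 22.4, 41.4, 35.0, 29.6, 50.8, 0.0 cfs.
ΣQ_DR = 198.0 cfs.
With Δt = 1.5 h = 5400 s, V = ΣQ_DR · Δt = 198.0 × 5400 = 1.07 × 10^6 ft³.

V ≈ 1.07 × 10^6 ft³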